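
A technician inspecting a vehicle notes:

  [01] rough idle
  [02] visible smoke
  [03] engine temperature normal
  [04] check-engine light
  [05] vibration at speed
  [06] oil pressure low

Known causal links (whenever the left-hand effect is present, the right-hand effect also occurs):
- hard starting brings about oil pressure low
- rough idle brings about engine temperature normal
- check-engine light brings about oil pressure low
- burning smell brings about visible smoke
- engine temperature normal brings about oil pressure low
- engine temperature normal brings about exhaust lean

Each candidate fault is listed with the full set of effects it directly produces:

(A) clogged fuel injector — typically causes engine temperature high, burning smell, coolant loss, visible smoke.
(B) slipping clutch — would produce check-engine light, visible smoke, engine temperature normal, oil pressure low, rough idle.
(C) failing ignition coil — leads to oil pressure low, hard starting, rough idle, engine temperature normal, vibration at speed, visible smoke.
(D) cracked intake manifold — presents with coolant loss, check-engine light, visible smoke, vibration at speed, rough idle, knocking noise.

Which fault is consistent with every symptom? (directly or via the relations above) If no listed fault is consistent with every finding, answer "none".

D

Testing each hypothesis:
(A) clogged fuel injector — fails on rough idle, engine temperature normal, check-engine light, vibration at speed, oil pressure low (predicts engine temperature high, not engine temperature normal)
(B) slipping clutch — rough idle match; visible smoke match; engine temperature normal match; check-engine light match; vibration at speed miss; oil pressure low match
(C) failing ignition coil — rough idle match; visible smoke match; engine temperature normal match; check-engine light miss; vibration at speed match; oil pressure low match
(D) cracked intake manifold — rough idle match; visible smoke match; engine temperature normal match (by rough idle → engine temperature normal); check-engine light match; vibration at speed match; oil pressure low match (by check-engine light → oil pressure low)
(D) alone accounts for all the evidence.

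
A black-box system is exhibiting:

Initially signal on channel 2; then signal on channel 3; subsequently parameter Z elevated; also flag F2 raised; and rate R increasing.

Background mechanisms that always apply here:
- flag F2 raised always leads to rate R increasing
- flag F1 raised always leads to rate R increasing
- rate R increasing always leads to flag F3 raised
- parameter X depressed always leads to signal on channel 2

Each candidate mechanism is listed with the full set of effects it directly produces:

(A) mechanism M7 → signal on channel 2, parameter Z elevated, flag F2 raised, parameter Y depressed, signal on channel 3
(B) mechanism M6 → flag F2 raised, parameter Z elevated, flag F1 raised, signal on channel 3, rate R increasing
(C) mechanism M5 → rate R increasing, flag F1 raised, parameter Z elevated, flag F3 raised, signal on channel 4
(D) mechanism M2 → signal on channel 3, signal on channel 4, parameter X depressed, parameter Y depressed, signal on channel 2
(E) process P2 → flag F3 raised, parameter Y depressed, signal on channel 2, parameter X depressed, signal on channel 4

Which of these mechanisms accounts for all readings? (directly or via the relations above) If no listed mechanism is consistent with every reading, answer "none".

A

For each candidate, compare predicted effects to what was observed:
(A) mechanism M7 — signal on channel 2 ✓; signal on channel 3 ✓; parameter Z elevated ✓; flag F2 raised ✓; rate R increasing ✓ (through flag F2 raised → rate R increasing)
(B) mechanism M6 — does not account for signal on channel 2
(C) mechanism M5 — signal on channel 2 ✗; signal on channel 3 ✗; parameter Z elevated ✓; flag F2 raised ✗; rate R increasing ✓
(D) mechanism M2 — signal on channel 2 ✓; signal on channel 3 ✓; parameter Z elevated ✗; flag F2 raised ✗; rate R increasing ✗
(E) process P2 — signal on channel 2 ✓; signal on channel 3 ✗; parameter Z elevated ✗; flag F2 raised ✗; rate R increasing ✗
Only (A) is consistent with every observation.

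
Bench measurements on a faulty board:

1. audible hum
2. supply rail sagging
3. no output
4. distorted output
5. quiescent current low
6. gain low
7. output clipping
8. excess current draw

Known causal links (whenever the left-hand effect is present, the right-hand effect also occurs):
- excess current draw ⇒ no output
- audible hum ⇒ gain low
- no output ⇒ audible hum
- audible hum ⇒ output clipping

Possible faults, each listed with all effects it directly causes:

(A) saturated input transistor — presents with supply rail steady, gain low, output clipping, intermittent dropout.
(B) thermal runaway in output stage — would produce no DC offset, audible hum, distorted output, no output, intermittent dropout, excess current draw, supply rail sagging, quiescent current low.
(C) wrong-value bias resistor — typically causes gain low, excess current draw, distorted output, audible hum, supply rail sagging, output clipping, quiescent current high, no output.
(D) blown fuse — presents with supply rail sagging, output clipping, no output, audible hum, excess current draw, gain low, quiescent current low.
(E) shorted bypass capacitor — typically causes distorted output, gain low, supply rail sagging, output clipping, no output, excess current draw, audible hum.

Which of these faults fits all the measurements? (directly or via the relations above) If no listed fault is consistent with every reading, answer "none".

B

Per-candidate check:
(A) saturated input transistor — audible hum miss; supply rail sagging miss; no output miss; distorted output miss; quiescent current low miss; gain low match; output clipping match; excess current draw miss
(B) thermal runaway in output stage — audible hum match; supply rail sagging match; no output match; distorted output match; quiescent current low match; gain low match (via audible hum → gain low); output clipping match (via audible hum → output clipping); excess current draw match
(C) wrong-value bias resistor — audible hum match; supply rail sagging match; no output match; distorted output match; quiescent current low miss; gain low match; output clipping match; excess current draw match
(D) blown fuse — does not account for distorted output
(E) shorted bypass capacitor — audible hum match; supply rail sagging match; no output match; distorted output match; quiescent current low miss; gain low match; output clipping match; excess current draw match
Only (B) is consistent with every observation.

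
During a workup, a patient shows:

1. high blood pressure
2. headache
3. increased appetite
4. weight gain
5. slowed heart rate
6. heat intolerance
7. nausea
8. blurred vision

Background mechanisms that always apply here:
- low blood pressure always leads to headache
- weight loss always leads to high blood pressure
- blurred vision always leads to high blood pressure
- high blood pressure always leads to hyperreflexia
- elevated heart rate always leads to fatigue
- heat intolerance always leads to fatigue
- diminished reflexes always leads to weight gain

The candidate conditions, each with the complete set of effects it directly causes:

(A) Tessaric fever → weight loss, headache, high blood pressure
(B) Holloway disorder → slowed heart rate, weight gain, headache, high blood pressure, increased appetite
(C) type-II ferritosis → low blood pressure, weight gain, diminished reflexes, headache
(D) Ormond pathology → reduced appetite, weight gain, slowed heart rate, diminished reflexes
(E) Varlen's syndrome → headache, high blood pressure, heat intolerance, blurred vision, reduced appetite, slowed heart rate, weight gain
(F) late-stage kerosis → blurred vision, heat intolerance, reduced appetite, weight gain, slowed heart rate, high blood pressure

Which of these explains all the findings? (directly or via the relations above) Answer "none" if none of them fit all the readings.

none

Checking each candidate against the observations:
(A) Tessaric fever — fails on increased appetite, weight gain, slowed heart rate, heat intolerance, nausea, blurred vision (predicts weight loss, not weight gain)
(B) Holloway disorder — high blood pressure ✓; headache ✓; increased appetite ✓; weight gain ✓; slowed heart rate ✓; heat intolerance ✗; nausea ✗; blurred vision ✗
(C) type-II ferritosis — fails on high blood pressure, increased appetite, slowed heart rate, heat intolerance, nausea, blurred vision (predicts low blood pressure, not high blood pressure)
(D) Ormond pathology — high blood pressure ✗; headache ✗; increased appetite ✗; weight gain ✓; slowed heart rate ✓; heat intolerance ✗; nausea ✗; blurred vision ✗
(E) Varlen's syndrome — high blood pressure ✓; headache ✓; increased appetite ✗; weight gain ✓; slowed heart rate ✓; heat intolerance ✓; nausea ✗; blurred vision ✓
(F) late-stage kerosis — high blood pressure ✓; headache ✗; increased appetite ✗; weight gain ✓; slowed heart rate ✓; heat intolerance ✓; nausea ✗; blurred vision ✓
None of the listed candidates fits everything.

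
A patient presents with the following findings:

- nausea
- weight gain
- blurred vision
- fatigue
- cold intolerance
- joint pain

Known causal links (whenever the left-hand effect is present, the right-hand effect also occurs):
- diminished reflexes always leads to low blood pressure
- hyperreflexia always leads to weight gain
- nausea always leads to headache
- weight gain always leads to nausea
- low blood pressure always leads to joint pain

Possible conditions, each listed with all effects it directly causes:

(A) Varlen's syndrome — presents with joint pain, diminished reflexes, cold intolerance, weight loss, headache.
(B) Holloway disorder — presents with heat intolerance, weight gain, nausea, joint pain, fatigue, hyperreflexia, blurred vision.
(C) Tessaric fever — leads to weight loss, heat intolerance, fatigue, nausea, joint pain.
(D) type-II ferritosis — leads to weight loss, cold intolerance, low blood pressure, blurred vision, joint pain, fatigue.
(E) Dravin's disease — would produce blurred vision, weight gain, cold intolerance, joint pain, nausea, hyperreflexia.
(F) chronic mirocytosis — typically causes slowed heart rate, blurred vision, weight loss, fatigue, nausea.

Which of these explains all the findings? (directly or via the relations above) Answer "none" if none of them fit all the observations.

none

For each candidate, compare predicted effects to what was observed:
(A) Varlen's syndrome — fails on nausea, weight gain, blurred vision, fatigue (predicts weight loss, not weight gain)
(B) Holloway disorder — nausea +; weight gain +; blurred vision +; fatigue +; cold intolerance -; joint pain +
(C) Tessaric fever — fails on weight gain, blurred vision, cold intolerance (predicts weight loss, not weight gain; predicts heat intolerance, not cold intolerance)
(D) type-II ferritosis — nausea -; weight gain -; blurred vision +; fatigue +; cold intolerance +; joint pain +
(E) Dravin's disease — nausea +; weight gain +; blurred vision +; fatigue -; cold intolerance +; joint pain +
(F) chronic mirocytosis — nausea +; weight gain -; blurred vision +; fatigue +; cold intolerance -; joint pain -
None of the listed candidates fits everything.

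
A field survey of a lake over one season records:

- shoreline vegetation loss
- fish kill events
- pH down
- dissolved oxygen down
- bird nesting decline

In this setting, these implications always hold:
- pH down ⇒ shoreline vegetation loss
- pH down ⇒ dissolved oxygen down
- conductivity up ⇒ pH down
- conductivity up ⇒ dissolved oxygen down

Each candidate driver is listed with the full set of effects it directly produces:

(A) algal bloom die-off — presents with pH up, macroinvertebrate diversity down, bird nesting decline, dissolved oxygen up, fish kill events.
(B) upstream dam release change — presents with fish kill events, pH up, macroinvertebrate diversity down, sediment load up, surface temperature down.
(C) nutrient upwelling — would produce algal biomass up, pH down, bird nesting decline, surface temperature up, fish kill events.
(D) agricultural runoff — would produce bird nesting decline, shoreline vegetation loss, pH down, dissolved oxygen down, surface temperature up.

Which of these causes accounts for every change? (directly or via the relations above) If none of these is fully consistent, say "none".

Per-candidate check:
(A) algal bloom die-off — fails on shoreline vegetation loss, pH down, dissolved oxygen down (predicts pH up, not pH down; predicts dissolved oxygen up, not dissolved oxygen down)
(B) upstream dam release change — fails on shoreline vegetation loss, pH down, dissolved oxygen down, bird nesting decline (predicts pH up, not pH down)
(C) nutrient upwelling — shoreline vegetation loss ✓ (through pH down → shoreline vegetation loss); fish kill events ✓; pH down ✓; dissolved oxygen down ✓ (through pH down → dissolved oxygen down); bird nesting decline ✓
(D) agricultural runoff — does not account for fish kill events
(C) alone accounts for all the evidence.

C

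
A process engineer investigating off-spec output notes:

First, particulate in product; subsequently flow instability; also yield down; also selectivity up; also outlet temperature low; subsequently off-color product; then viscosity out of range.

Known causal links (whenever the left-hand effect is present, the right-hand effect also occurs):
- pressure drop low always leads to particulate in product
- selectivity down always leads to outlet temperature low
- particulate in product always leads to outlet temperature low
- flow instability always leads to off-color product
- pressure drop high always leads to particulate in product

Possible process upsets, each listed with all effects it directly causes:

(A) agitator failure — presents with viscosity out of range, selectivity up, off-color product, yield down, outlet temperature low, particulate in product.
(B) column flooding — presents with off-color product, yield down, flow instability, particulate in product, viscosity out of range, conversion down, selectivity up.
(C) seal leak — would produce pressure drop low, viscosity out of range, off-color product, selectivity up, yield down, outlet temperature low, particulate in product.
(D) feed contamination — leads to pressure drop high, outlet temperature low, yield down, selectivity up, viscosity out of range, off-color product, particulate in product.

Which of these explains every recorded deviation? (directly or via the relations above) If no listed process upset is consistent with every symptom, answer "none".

B

Checking each candidate against the observations:
(A) agitator failure — particulate in product +; flow instability -; yield down +; selectivity up +; outlet temperature low +; off-color product +; viscosity out of range +
(B) column flooding — accounts for every observation (outlet temperature low via particulate in product → outlet temperature low)
(C) seal leak — particulate in product +; flow instability -; yield down +; selectivity up +; outlet temperature low +; off-color product +; viscosity out of range +
(D) feed contamination — does not account for flow instability
Only (B) is consistent with every observation.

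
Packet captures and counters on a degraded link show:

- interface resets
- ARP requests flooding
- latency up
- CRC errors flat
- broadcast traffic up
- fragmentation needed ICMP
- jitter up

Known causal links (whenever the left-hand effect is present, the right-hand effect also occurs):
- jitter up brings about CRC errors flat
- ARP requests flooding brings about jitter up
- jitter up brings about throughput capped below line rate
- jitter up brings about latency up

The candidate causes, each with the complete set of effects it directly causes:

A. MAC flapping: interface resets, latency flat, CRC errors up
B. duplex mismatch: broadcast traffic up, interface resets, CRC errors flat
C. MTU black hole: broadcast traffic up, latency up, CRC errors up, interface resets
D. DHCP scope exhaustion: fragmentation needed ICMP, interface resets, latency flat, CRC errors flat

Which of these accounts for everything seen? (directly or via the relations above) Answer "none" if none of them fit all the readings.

none

For each candidate, compare predicted effects to what was observed:
(A) MAC flapping — fails on ARP requests flooding, latency up, CRC errors flat, broadcast traffic up, fragmentation needed ICMP, jitter up (predicts latency flat, not latency up; predicts CRC errors up, not CRC errors flat)
(B) duplex mismatch — does not account for ARP requests flooding, latency up, fragmentation needed ICMP, jitter up
(C) MTU black hole — interface resets yes; ARP requests flooding NO; latency up yes; CRC errors flat NO; broadcast traffic up yes; fragmentation needed ICMP NO; jitter up NO
(D) DHCP scope exhaustion — interface resets yes; ARP requests flooding NO; latency up NO; CRC errors flat yes; broadcast traffic up NO; fragmentation needed ICMP yes; jitter up NO
No candidate is consistent with all observations.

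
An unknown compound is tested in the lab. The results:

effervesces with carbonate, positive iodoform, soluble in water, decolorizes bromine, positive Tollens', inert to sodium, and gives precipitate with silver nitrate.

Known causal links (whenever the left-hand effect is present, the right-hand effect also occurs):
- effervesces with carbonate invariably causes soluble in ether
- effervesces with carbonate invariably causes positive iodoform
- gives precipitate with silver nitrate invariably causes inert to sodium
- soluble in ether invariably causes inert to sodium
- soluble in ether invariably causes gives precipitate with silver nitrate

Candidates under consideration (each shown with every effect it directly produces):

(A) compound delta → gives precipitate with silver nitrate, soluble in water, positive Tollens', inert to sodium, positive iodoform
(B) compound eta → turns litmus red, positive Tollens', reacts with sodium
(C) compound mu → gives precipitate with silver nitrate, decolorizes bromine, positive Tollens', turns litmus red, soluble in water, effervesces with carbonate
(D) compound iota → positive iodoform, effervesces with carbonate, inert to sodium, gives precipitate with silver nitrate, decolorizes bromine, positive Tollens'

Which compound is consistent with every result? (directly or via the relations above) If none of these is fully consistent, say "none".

C

Per-candidate check:
(A) compound delta — does not account for effervesces with carbonate, decolorizes bromine
(B) compound eta — fails on effervesces with carbonate, positive iodoform, soluble in water, decolorizes bromine, inert to sodium, gives precipitate with silver nitrate (predicts reacts with sodium, not inert to sodium)
(C) compound mu — effervesces with carbonate ✓; positive iodoform ✓ (through effervesces with carbonate → positive iodoform); soluble in water ✓; decolorizes bromine ✓; positive Tollens' ✓; inert to sodium ✓ (through gives precipitate with silver nitrate → inert to sodium); gives precipitate with silver nitrate ✓
(D) compound iota — effervesces with carbonate ✓; positive iodoform ✓; soluble in water ✗; decolorizes bromine ✓; positive Tollens' ✓; inert to sodium ✓; gives precipitate with silver nitrate ✓
(C) is the only candidate with no mismatches.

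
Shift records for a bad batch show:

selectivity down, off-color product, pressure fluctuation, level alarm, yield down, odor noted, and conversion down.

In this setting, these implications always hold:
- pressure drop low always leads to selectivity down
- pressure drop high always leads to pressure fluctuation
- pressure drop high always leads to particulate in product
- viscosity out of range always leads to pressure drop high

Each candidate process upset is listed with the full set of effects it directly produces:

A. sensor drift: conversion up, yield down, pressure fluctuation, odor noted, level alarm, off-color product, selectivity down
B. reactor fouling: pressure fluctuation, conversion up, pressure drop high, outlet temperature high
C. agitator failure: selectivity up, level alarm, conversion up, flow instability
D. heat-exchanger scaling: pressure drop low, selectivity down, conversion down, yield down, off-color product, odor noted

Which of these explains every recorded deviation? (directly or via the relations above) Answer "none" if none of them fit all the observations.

Testing each hypothesis:
(A) sensor drift — fails on conversion down (predicts conversion up, not conversion down)
(B) reactor fouling — fails on selectivity down, off-color product, level alarm, yield down, odor noted, conversion down (predicts conversion up, not conversion down)
(C) agitator failure — fails on selectivity down, off-color product, pressure fluctuation, yield down, odor noted, conversion down (predicts selectivity up, not selectivity down; predicts conversion up, not conversion down)
(D) heat-exchanger scaling — does not account for pressure fluctuation, level alarm
Every candidate fails on at least one observation.

none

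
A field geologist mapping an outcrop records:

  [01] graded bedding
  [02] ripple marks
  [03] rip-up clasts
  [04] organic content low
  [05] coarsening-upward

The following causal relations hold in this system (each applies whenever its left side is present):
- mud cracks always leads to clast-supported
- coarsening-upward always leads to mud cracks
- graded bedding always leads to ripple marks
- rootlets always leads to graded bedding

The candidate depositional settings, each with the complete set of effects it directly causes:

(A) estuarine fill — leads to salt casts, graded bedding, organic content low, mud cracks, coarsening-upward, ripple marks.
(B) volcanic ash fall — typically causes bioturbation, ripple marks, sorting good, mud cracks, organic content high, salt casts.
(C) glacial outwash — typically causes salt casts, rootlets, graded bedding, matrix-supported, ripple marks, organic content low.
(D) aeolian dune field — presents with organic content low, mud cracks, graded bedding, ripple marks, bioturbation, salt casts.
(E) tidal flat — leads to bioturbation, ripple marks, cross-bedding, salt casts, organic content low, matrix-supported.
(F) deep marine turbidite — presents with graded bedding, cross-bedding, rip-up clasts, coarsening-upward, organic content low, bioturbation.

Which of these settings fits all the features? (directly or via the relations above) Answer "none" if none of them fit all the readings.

Per-candidate check:
(A) estuarine fill — does not account for rip-up clasts
(B) volcanic ash fall — fails on graded bedding, rip-up clasts, organic content low, coarsening-upward (predicts organic content high, not organic content low)
(C) glacial outwash — does not account for rip-up clasts, coarsening-upward
(D) aeolian dune field — graded bedding ✓; ripple marks ✓; rip-up clasts ✗; organic content low ✓; coarsening-upward ✗
(E) tidal flat — does not account for graded bedding, rip-up clasts, coarsening-upward
(F) deep marine turbidite — accounts for every observation (ripple marks by graded bedding → ripple marks)
Only (F) is consistent with every observation.

F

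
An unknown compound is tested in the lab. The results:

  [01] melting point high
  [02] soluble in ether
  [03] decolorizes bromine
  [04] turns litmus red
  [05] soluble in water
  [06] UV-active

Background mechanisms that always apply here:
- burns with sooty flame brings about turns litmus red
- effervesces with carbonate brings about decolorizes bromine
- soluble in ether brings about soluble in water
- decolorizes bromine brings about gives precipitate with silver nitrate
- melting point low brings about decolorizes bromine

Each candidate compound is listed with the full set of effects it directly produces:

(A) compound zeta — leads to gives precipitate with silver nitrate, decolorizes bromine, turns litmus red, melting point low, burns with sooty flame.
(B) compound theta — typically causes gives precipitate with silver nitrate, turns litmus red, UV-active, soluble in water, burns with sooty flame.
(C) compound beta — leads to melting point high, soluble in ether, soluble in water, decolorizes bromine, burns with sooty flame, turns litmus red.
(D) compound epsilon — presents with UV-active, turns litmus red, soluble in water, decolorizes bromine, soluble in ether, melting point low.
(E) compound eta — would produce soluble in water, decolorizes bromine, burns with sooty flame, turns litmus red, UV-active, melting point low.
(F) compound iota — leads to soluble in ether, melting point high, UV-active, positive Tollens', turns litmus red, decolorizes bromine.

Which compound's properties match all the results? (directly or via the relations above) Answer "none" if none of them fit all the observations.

Testing each hypothesis:
(A) compound zeta — melting point high -; soluble in ether -; decolorizes bromine +; turns litmus red +; soluble in water -; UV-active -
(B) compound theta — does not account for melting point high, soluble in ether, decolorizes bromine
(C) compound beta — does not account for UV-active
(D) compound epsilon — fails on melting point high (predicts melting point low, not melting point high)
(E) compound eta — melting point high -; soluble in ether -; decolorizes bromine +; turns litmus red +; soluble in water +; UV-active +
(F) compound iota — accounts for every observation (soluble in water by soluble in ether → soluble in water)
Only (F) is consistent with every observation.

F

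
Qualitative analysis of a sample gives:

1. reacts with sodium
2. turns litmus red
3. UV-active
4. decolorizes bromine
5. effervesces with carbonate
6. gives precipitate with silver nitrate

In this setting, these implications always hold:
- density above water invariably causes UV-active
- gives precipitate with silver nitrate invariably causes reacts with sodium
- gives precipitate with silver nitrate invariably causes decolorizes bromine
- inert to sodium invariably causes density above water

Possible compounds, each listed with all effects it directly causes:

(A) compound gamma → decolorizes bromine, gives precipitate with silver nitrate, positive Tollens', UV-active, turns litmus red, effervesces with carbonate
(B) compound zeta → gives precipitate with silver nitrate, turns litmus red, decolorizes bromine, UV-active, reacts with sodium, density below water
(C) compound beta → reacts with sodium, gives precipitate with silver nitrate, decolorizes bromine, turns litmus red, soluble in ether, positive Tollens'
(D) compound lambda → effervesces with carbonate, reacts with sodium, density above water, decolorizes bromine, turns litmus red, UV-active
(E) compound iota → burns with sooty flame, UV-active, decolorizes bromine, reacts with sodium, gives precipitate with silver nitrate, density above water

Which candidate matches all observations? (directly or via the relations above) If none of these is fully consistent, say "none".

Testing each hypothesis:
(A) compound gamma — reacts with sodium + (by gives precipitate with silver nitrate → reacts with sodium); turns litmus red +; UV-active +; decolorizes bromine +; effervesces with carbonate +; gives precipitate with silver nitrate +
(B) compound zeta — reacts with sodium +; turns litmus red +; UV-active +; decolorizes bromine +; effervesces with carbonate -; gives precipitate with silver nitrate +
(C) compound beta — reacts with sodium +; turns litmus red +; UV-active -; decolorizes bromine +; effervesces with carbonate -; gives precipitate with silver nitrate +
(D) compound lambda — reacts with sodium +; turns litmus red +; UV-active +; decolorizes bromine +; effervesces with carbonate +; gives precipitate with silver nitrate -
(E) compound iota — does not account for turns litmus red, effervesces with carbonate
(A) is the only candidate with no mismatches.

A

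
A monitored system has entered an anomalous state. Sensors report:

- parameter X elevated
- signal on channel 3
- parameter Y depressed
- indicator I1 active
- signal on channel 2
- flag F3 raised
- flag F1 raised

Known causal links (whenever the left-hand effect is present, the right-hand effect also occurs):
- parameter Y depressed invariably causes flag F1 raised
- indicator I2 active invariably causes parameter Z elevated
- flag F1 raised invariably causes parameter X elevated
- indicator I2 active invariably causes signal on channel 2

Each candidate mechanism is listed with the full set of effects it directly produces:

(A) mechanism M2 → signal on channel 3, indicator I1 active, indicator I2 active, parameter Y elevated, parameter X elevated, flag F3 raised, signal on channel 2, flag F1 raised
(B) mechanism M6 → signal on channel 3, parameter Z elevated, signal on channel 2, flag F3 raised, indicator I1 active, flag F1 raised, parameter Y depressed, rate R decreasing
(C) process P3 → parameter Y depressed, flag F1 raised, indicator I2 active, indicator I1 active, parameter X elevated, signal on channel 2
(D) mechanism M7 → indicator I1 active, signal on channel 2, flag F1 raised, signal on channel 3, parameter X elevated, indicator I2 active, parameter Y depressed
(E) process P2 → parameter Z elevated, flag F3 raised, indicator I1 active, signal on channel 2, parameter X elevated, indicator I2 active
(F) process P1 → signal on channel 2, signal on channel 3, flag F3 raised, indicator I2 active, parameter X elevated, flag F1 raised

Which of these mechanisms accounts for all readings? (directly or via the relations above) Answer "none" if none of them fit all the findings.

B

Per-candidate check:
(A) mechanism M2 — parameter X elevated +; signal on channel 3 +; parameter Y depressed -; indicator I1 active +; signal on channel 2 +; flag F3 raised +; flag F1 raised +
(B) mechanism M6 — parameter X elevated + (by flag F1 raised → parameter X elevated); signal on channel 3 +; parameter Y depressed +; indicator I1 active +; signal on channel 2 +; flag F3 raised +; flag F1 raised +
(C) process P3 — does not account for signal on channel 3, flag F3 raised
(D) mechanism M7 — does not account for flag F3 raised
(E) process P2 — does not account for signal on channel 3, parameter Y depressed, flag F1 raised
(F) process P1 — parameter X elevated +; signal on channel 3 +; parameter Y depressed -; indicator I1 active -; signal on channel 2 +; flag F3 raised +; flag F1 raised +
(B) is the only candidate with no mismatches.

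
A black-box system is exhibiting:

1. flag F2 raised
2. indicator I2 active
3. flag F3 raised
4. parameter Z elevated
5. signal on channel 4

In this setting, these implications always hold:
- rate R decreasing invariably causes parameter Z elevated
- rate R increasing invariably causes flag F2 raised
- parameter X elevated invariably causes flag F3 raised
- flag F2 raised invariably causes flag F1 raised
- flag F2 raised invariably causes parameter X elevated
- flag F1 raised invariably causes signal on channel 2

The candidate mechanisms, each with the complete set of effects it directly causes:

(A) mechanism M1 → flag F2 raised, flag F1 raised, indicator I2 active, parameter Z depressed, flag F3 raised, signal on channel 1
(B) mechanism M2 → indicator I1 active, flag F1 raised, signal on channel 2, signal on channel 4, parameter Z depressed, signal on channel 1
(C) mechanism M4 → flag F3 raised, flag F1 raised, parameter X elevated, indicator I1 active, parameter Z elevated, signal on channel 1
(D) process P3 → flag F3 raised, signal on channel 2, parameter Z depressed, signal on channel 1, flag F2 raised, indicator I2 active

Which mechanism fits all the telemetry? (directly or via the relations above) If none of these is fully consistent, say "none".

Per-candidate check:
(A) mechanism M1 — fails on parameter Z elevated, signal on channel 4 (predicts parameter Z depressed, not parameter Z elevated)
(B) mechanism M2 — flag F2 raised miss; indicator I2 active miss; flag F3 raised miss; parameter Z elevated miss; signal on channel 4 match
(C) mechanism M4 — does not account for flag F2 raised, indicator I2 active, signal on channel 4
(D) process P3 — flag F2 raised match; indicator I2 active match; flag F3 raised match; parameter Z elevated miss; signal on channel 4 miss
None of the listed candidates fits everything.

none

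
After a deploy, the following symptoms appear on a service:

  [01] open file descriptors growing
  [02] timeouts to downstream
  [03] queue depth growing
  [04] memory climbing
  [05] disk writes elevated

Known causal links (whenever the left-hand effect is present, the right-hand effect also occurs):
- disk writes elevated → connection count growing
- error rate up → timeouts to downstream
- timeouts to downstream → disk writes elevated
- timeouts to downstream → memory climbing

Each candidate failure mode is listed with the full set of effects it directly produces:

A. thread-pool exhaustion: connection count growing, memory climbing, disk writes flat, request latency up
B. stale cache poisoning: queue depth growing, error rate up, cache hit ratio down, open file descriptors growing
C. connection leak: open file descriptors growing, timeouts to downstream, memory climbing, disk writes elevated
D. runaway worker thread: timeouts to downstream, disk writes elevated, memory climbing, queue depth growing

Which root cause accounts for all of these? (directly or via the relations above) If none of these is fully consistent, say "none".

B

Testing each hypothesis:
(A) thread-pool exhaustion — fails on open file descriptors growing, timeouts to downstream, queue depth growing, disk writes elevated (predicts disk writes flat, not disk writes elevated)
(B) stale cache poisoning — open file descriptors growing yes; timeouts to downstream yes (by error rate up → timeouts to downstream); queue depth growing yes; memory climbing yes (by error rate up → timeouts to downstream → memory climbing); disk writes elevated yes (by error rate up → timeouts to downstream → disk writes elevated)
(C) connection leak — does not account for queue depth growing
(D) runaway worker thread — does not account for open file descriptors growing
Only (B) is consistent with every observation.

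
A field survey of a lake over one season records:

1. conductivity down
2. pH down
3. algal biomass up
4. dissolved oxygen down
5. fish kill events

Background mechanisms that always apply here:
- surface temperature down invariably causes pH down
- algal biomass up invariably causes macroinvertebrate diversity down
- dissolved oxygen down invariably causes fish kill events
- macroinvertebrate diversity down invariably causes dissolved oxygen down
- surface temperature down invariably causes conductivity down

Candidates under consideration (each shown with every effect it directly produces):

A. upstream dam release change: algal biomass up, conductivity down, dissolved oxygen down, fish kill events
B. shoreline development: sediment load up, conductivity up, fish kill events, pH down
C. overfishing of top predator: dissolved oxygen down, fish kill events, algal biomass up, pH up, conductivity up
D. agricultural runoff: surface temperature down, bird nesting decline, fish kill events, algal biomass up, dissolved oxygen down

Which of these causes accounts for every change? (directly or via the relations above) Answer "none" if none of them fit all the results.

For each candidate, compare predicted effects to what was observed:
(A) upstream dam release change — does not account for pH down
(B) shoreline development — fails on conductivity down, algal biomass up, dissolved oxygen down (predicts conductivity up, not conductivity down)
(C) overfishing of top predator — conductivity down ✗; pH down ✗; algal biomass up ✓; dissolved oxygen down ✓; fish kill events ✓
(D) agricultural runoff — conductivity down ✓ (through surface temperature down → conductivity down); pH down ✓ (through surface temperature down → pH down); algal biomass up ✓; dissolved oxygen down ✓; fish kill events ✓
Only (D) is consistent with every observation.

D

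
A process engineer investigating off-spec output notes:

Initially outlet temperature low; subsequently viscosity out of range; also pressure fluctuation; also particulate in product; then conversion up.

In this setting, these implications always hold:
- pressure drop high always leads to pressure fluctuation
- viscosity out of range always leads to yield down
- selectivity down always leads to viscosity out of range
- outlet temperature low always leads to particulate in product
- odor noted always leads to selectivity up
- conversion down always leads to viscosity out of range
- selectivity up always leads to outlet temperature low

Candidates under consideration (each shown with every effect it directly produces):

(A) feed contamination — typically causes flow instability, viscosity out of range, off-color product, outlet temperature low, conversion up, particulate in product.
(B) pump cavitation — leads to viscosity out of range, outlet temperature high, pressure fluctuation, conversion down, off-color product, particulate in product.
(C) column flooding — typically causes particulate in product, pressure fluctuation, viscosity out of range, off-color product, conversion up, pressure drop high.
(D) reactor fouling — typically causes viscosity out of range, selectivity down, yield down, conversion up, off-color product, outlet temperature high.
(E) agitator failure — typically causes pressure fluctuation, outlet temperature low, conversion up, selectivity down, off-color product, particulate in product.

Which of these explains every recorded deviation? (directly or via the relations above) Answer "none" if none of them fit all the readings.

Per-candidate check:
(A) feed contamination — outlet temperature low match; viscosity out of range match; pressure fluctuation miss; particulate in product match; conversion up match
(B) pump cavitation — outlet temperature low miss; viscosity out of range match; pressure fluctuation match; particulate in product match; conversion up miss
(C) column flooding — outlet temperature low miss; viscosity out of range match; pressure fluctuation match; particulate in product match; conversion up match
(D) reactor fouling — outlet temperature low miss; viscosity out of range match; pressure fluctuation miss; particulate in product miss; conversion up match
(E) agitator failure — accounts for every observation (viscosity out of range by selectivity down → viscosity out of range)
(E) is the only candidate with no mismatches.

E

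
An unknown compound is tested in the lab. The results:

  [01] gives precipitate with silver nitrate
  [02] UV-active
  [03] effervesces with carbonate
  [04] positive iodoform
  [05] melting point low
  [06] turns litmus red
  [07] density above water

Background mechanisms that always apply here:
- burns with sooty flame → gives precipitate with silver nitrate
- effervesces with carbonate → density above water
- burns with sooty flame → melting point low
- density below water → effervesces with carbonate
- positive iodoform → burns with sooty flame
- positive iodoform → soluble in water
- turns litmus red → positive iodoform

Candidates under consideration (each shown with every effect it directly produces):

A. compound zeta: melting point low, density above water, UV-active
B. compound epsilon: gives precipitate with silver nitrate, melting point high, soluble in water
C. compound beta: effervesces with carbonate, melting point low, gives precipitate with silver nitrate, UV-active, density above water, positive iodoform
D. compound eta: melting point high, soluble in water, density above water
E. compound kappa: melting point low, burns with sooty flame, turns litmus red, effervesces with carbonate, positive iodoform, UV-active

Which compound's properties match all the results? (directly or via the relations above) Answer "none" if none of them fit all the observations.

E

For each candidate, compare predicted effects to what was observed:
(A) compound zeta — gives precipitate with silver nitrate miss; UV-active match; effervesces with carbonate miss; positive iodoform miss; melting point low match; turns litmus red miss; density above water match
(B) compound epsilon — fails on UV-active, effervesces with carbonate, positive iodoform, melting point low, turns litmus red, density above water (predicts melting point high, not melting point low)
(C) compound beta — gives precipitate with silver nitrate match; UV-active match; effervesces with carbonate match; positive iodoform match; melting point low match; turns litmus red miss; density above water match
(D) compound eta — fails on gives precipitate with silver nitrate, UV-active, effervesces with carbonate, positive iodoform, melting point low, turns litmus red (predicts melting point high, not melting point low)
(E) compound kappa — accounts for every observation (gives precipitate with silver nitrate by burns with sooty flame → gives precipitate with silver nitrate)
(E) is the only candidate with no mismatches.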